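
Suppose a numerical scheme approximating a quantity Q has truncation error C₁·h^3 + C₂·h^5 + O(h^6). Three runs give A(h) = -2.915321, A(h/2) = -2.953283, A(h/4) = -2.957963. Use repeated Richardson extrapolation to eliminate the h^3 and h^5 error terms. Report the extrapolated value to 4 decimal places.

-2.9586

First eliminate the h^3 term (factor 2^3 = 8):
  B₁ = (8·(-2.953283) − (-2.915321))/7 = -2.958706
  B₂ = (8·(-2.957963) − (-2.953283))/7 = -2.958632
Then eliminate the h^5 term (factor 2^5 = 32):
  (32·(-2.958632) − (-2.958706))/31 = -2.958630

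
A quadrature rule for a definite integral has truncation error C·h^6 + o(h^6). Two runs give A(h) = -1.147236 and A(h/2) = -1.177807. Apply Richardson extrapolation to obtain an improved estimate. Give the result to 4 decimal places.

The leading error scales as h^6; refining by a factor of 2 reduces it by 2^6 = 64.
Extrapolated value = (64·A(h/2) − A(h)) / (64 − 1)
= (64·(-1.177807) − (-1.147236)) / 63
= -74.232412 / 63 = -1.178292

-1.1783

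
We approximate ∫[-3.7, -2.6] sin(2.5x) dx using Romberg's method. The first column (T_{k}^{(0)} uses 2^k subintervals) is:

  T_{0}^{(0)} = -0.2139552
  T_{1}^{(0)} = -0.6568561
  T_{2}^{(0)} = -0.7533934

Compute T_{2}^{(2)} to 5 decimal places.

-0.78431

Richardson extrapolation on the trapezoidal column (denominator 4−1=3):
T_{1}^{(1)} = -0.6568561 + (-0.6568561 − (-0.2139552))/3 = -0.8044897
T_{2}^{(1)} = -0.7533934 + (-0.7533934 − (-0.6568561))/3 = -0.7855725
T_{2}^{(2)} = -0.7855725 + (-0.7855725 − (-0.8044897))/15 = -0.7843114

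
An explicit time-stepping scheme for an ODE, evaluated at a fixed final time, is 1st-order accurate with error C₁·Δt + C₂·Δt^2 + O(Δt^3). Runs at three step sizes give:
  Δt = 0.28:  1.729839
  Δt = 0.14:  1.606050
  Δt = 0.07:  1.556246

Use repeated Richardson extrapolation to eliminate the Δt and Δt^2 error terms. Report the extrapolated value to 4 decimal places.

First eliminate the Δt term (factor 2^1 = 2):
  B₁ = (2·1.606050 − 1.729839)/1 = 1.482261
  B₂ = (2·1.556246 − 1.606050)/1 = 1.506442
Then eliminate the Δt^2 term (factor 2^2 = 4):
  (4·1.506442 − 1.482261)/3 = 1.514502

1.5145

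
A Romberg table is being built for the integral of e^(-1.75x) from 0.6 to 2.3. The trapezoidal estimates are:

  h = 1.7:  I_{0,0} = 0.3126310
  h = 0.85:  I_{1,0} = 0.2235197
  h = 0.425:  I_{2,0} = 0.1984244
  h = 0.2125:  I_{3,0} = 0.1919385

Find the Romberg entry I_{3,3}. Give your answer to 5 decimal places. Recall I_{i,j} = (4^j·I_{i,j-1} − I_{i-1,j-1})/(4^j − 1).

I_{1,1} = 0.2235197 + (0.2235197 − 0.3126310)/3 = 0.1938159
I_{2,1} = 0.1984244 + (0.1984244 − 0.2235197)/3 = 0.1900593
I_{3,1} = 0.1919385 + (0.1919385 − 0.1984244)/3 = 0.1897765
I_{2,2} = 0.1900593 + (0.1900593 − 0.1938159)/15 = 0.1898089
I_{3,2} = (16·0.1897765 − 0.1900593) / 15 = 0.1897576
I_{3,3} = 0.1897576 + (0.1897576 − 0.1898089)/63 = 0.1897568
(Column j=1 coincides with Simpson's rule on the same nodes.)

0.18976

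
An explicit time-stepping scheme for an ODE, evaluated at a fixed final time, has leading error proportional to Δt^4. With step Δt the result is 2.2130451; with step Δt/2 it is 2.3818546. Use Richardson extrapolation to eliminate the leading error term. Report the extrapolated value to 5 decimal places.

2.39311

Extrapolated value = (16·A(Δt/2) − A(Δt)) / (16 − 1)
= (16·2.3818546 − 2.2130451) / 15
= 35.8966285 / 15 = 2.3931086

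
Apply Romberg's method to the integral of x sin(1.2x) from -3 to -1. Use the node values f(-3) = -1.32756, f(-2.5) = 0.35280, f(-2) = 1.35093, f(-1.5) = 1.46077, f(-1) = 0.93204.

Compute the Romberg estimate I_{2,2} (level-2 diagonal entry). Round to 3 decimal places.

I_{0,0} (trapezoid, 1 panel, h=2.0000): -0.39552
I_{1,0} (trapezoid, 2 panels, h=1.0000): 1.15317
I_{2,0} (trapezoid, 4 panels, h=0.5000): 1.48337
I_{1,1} = 1.15317 + (1.15317 − (-0.39552))/3 = 1.66940
I_{2,1} = 1.48337 + (1.48337 − 1.15317)/3 = 1.59344
I_{2,2} = 1.59344 + (1.59344 − 1.66940)/15 = 1.58838

1.588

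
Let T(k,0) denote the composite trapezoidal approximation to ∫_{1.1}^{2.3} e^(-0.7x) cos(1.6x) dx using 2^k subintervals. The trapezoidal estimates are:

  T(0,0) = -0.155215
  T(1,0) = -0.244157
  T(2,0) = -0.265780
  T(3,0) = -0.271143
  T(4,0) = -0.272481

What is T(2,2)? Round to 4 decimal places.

-0.2729

T(1,1) = (4·(-0.244157) − (-0.155215)) / 3 = -0.273804
T(2,1) = (4·(-0.265780) − (-0.244157)) / 3 = -0.272988
T(2,2) = (16·(-0.272988) − (-0.273804)) / 15 = -0.272934
(Column j=1 coincides with Simpson's rule on the same nodes.)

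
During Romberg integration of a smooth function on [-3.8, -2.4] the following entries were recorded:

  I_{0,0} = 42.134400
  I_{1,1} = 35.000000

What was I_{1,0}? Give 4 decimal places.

36.7836

From I_{1,1} = (4·I_{1,0} − I_{0,0})/3, solve for I_{1,0}:
4·I_{1,0} = 3·35.000000 + 42.134400 = 147.134400
I_{1,0} = 36.783600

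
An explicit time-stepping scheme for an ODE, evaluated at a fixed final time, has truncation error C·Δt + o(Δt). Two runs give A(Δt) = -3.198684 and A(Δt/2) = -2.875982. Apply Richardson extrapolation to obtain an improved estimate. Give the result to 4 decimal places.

Extrapolated value = (2·A(Δt/2) − A(Δt)) / (2 − 1)
= (2·(-2.875982) − (-3.198684)) / 1
= -2.553280 / 1 = -2.553280

-2.5533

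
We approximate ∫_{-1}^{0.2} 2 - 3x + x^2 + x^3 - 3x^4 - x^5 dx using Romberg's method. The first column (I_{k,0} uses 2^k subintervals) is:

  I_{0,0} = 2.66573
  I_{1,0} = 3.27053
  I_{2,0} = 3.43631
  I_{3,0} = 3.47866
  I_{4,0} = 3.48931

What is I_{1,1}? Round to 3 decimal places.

I_{1,1} = 3.27053 + (3.27053 − 2.66573)/3 = 3.47213
(Column j=1 coincides with Simpson's rule on the same nodes.)

3.472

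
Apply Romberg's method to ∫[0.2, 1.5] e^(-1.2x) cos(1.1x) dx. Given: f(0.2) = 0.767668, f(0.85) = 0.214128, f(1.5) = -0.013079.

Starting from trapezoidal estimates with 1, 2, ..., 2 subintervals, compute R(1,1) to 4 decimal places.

R(0,0) (trapezoid, 1 panel, h=1.3000): 0.490483
R(1,0) (trapezoid, 2 panels, h=0.6500): 0.384425
R(1,1) = 0.384425 + (0.384425 − 0.490483)/3 = 0.349072

0.3491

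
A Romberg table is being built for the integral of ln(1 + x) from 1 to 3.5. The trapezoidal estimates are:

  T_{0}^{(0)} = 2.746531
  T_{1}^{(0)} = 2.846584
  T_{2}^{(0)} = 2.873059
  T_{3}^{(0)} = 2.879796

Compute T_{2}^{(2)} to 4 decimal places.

2.8820

T_{1}^{(1)} = 2.846584 + (2.846584 − 2.746531)/3 = 2.879935
T_{2}^{(1)} = 2.873059 + (2.873059 − 2.846584)/3 = 2.881884
T_{2}^{(2)} = 2.881884 + (2.881884 − 2.879935)/15 = 2.882014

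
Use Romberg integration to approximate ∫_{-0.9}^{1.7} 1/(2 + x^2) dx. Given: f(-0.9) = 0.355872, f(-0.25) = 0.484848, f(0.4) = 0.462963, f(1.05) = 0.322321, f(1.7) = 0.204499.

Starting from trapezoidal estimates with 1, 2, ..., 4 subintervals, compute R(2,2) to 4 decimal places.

R(0,0) (trapezoid, 1 panel, h=2.6000): 0.728482
R(1,0) (trapezoid, 2 panels, h=1.3000): 0.966093
R(2,0) (trapezoid, 4 panels, h=0.6500): 1.007706
R(1,1) = 0.966093 + (0.966093 − 0.728482)/3 = 1.045297
R(2,1) = 1.007706 + (1.007706 − 0.966093)/3 = 1.021577
R(2,2) = 1.021577 + (1.021577 − 1.045297)/15 = 1.019996

1.0200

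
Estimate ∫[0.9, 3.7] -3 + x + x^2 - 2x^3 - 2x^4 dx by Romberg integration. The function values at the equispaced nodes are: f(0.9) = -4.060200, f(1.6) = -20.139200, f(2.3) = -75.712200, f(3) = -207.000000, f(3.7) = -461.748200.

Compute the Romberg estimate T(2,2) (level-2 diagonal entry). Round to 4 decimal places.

-355.8383

T(0,0) (trapezoid, 1 panel, h=2.8000): -652.131760
T(1,0) (trapezoid, 2 panels, h=1.4000): -432.062960
T(2,0) (trapezoid, 4 panels, h=0.7000): -375.028920
T(1,1) = -432.062960 + (-432.062960 − (-652.131760))/3 = -358.706693
T(2,1) = -375.028920 + (-375.028920 − (-432.062960))/3 = -356.017573
T(2,2) = -356.017573 + (-356.017573 − (-358.706693))/15 = -355.838298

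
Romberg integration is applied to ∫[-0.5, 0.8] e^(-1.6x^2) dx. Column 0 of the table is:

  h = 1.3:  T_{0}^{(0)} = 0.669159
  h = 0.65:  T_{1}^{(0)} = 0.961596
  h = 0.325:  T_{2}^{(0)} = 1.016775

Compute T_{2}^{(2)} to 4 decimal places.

1.0336

T_{1}^{(1)} = (4·0.961596 − 0.669159) / 3 = 1.059075
T_{2}^{(1)} = (4·1.016775 − 0.961596) / 3 = 1.035168
T_{2}^{(2)} = (16·1.035168 − 1.059075) / 15 = 1.033574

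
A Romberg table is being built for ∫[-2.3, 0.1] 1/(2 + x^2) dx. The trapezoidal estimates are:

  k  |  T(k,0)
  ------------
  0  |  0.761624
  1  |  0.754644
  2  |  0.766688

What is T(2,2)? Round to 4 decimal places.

Richardson extrapolation on the trapezoidal column (denominator 4−1=3):
T(1,1) = 0.754644 + (0.754644 − 0.761624)/3 = 0.752317
T(2,1) = (4·0.766688 − 0.754644) / 3 = 0.770703
T(2,2) = (16·0.770703 − 0.752317) / 15 = 0.771929

0.7719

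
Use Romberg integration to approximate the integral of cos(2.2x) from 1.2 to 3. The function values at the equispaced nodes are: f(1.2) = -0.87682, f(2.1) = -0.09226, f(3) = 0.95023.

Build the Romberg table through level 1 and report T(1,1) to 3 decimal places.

T(0,0) (trapezoid, 1 panel, h=1.8000): 0.06607
T(1,0) (trapezoid, 2 panels, h=0.9000): -0.05000
T(1,1) = -0.05000 + (-0.05000 − 0.06607)/3 = -0.08869

-0.089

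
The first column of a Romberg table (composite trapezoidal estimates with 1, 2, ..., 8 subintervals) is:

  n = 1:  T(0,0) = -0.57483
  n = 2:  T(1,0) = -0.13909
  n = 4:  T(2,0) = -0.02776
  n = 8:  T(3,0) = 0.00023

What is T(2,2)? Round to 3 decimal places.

0.010

Richardson extrapolation on the trapezoidal column (denominator 4−1=3):
T(1,1) = -0.13909 + (-0.13909 − (-0.57483))/3 = 0.00616
T(2,1) = (4·(-0.02776) − (-0.13909)) / 3 = 0.00935
T(2,2) = 0.00935 + (0.00935 − 0.00616)/15 = 0.00956
(Column j=1 coincides with Simpson's rule on the same nodes.)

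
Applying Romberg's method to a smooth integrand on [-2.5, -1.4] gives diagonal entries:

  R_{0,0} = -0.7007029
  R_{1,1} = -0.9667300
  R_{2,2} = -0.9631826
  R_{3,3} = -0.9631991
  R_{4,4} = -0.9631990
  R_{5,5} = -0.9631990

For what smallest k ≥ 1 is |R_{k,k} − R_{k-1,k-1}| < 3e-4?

|R_{1,1} − R_{0,0}| = 0.2660271 ≥ 3e-4
|R_{2,2} − R_{1,1}| = 0.0035474 ≥ 3e-4
|R_{3,3} − R_{2,2}| = 0.0000165 < 3e-4

k = 3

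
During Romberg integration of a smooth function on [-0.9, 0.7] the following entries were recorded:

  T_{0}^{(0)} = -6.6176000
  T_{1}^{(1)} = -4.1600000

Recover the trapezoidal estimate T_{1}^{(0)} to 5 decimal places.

-4.77440

From T_{1}^{(1)} = (4·T_{1}^{(0)} − T_{0}^{(0)})/3, solve for T_{1}^{(0)}:
4·T_{1}^{(0)} = 3·(-4.1600000) + (-6.6176000) = -19.0976000
T_{1}^{(0)} = -4.7744000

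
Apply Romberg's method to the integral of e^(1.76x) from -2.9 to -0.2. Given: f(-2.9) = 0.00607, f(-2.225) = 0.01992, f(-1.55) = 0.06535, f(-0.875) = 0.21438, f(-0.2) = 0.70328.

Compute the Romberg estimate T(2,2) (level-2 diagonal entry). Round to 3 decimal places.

0.397

T(0,0) (trapezoid, 1 panel, h=2.7000): 0.95762
T(1,0) (trapezoid, 2 panels, h=1.3500): 0.56703
T(2,0) (trapezoid, 4 panels, h=0.6750): 0.44167
T(1,1) = 0.56703 + (0.56703 − 0.95762)/3 = 0.43683
T(2,1) = 0.44167 + (0.44167 − 0.56703)/3 = 0.39988
T(2,2) = 0.39988 + (0.39988 − 0.43683)/15 = 0.39742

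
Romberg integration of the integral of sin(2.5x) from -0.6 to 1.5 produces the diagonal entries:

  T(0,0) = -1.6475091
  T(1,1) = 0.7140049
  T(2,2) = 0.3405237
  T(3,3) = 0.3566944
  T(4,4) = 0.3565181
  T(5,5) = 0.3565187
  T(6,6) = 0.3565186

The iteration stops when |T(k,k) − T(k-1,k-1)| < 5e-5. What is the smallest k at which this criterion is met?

k = 5

|T(1,1) − T(0,0)| = 2.3615140 ≥ 5e-5
|T(2,2) − T(1,1)| = 0.3734812 ≥ 5e-5
|T(3,3) − T(2,2)| = 0.0161707 ≥ 5e-5
|T(4,4) − T(3,3)| = 0.0001763 ≥ 5e-5
|T(5,5) − T(4,4)| = 0.0000006 < 5e-5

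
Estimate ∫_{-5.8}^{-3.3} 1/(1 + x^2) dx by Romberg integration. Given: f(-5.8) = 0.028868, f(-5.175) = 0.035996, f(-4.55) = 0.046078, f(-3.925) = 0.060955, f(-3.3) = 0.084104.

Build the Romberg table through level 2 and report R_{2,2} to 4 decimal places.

R_{0,0} (trapezoid, 1 panel, h=2.5000): 0.141215
R_{1,0} (trapezoid, 2 panels, h=1.2500): 0.128205
R_{2,0} (trapezoid, 4 panels, h=0.6250): 0.124697
R_{1,1} = 0.128205 + (0.128205 − 0.141215)/3 = 0.123868
R_{2,1} = 0.124697 + (0.124697 − 0.128205)/3 = 0.123528
R_{2,2} = 0.123528 + (0.123528 − 0.123868)/15 = 0.123505

0.1235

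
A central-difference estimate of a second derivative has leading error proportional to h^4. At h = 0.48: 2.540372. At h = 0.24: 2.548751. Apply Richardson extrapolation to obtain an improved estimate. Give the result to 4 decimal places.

Extrapolated value = (16·A(h/2) − A(h)) / (16 − 1)
= (16·2.548751 − 2.540372) / 15
= 38.239644 / 15 = 2.549310

2.5493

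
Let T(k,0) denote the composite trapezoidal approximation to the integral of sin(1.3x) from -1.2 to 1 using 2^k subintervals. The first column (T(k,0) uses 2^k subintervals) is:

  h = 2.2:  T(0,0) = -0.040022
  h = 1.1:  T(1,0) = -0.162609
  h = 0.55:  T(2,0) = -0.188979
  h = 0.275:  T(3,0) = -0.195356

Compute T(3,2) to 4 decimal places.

T(2,1) = (4·(-0.188979) − (-0.162609)) / 3 = -0.197769
T(3,1) = (4·(-0.195356) − (-0.188979)) / 3 = -0.197482
T(3,2) = (16·(-0.197482) − (-0.197769)) / 15 = -0.197463

-0.1975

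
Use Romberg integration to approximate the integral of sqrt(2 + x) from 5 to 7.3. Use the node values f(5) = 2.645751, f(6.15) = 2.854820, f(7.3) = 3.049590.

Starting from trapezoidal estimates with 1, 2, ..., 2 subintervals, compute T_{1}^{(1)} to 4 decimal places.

6.5606

T_{0}^{(0)} (trapezoid, 1 panel, h=2.3000): 6.549642
T_{1}^{(0)} (trapezoid, 2 panels, h=1.1500): 6.557864
T_{1}^{(1)} = 6.557864 + (6.557864 − 6.549642)/3 = 6.560605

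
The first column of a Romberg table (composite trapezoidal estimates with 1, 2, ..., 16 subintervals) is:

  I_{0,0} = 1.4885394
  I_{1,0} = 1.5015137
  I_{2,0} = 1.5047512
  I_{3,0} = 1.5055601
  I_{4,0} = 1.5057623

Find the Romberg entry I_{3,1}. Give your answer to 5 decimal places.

Richardson extrapolation on the trapezoidal column (denominator 4−1=3):
I_{3,1} = (4·1.5055601 − 1.5047512) / 3 = 1.5058297

1.50583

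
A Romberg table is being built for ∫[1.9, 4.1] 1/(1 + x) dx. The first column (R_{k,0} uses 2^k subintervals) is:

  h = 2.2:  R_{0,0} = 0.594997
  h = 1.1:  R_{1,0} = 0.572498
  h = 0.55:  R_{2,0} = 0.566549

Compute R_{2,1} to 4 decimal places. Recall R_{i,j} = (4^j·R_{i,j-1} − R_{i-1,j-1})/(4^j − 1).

R_{2,1} = (4·0.566549 − 0.572498) / 3 = 0.564566

0.5646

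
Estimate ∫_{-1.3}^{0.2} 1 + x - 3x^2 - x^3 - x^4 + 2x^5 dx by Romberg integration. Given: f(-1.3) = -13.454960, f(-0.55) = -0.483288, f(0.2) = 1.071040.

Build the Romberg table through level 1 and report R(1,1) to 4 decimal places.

-3.5793

R(0,0) (trapezoid, 1 panel, h=1.5000): -9.287940
R(1,0) (trapezoid, 2 panels, h=0.7500): -5.006436
R(1,1) = -5.006436 + (-5.006436 − (-9.287940))/3 = -3.579268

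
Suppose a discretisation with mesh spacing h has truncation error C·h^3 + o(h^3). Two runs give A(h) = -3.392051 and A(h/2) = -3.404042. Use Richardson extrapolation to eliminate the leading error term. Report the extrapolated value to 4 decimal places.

-3.4058

The leading error scales as h^3; refining by a factor of 2 reduces it by 2^3 = 8.
Extrapolated value = (8·A(h/2) − A(h)) / (8 − 1)
= (8·(-3.404042) − (-3.392051)) / 7
= -23.840285 / 7 = -3.405755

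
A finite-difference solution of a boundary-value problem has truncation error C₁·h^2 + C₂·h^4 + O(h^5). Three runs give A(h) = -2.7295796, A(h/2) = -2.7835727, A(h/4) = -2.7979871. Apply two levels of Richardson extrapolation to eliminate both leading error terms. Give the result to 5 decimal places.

First eliminate the h^2 term (factor 2^2 = 4):
  B₁ = (4·(-2.7835727) − (-2.7295796))/3 = -2.8015704
  B₂ = (4·(-2.7979871) − (-2.7835727))/3 = -2.8027919
Then eliminate the h^4 term (factor 2^4 = 16):
  (16·(-2.8027919) − (-2.8015704))/15 = -2.8028733

-2.80287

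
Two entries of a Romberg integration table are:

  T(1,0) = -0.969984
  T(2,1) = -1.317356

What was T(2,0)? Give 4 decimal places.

-1.2305

From T(2,1) = (4·T(2,0) − T(1,0))/3, solve for T(2,0):
4·T(2,0) = 3·(-1.317356) + (-0.969984) = -4.922052
T(2,0) = -1.230513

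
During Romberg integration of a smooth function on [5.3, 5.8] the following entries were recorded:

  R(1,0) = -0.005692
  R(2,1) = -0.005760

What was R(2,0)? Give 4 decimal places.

From R(2,1) = (4·R(2,0) − R(1,0))/3, solve for R(2,0):
4·R(2,0) = 3·(-0.005760) + (-0.005692) = -0.022972
R(2,0) = -0.005743

-0.0057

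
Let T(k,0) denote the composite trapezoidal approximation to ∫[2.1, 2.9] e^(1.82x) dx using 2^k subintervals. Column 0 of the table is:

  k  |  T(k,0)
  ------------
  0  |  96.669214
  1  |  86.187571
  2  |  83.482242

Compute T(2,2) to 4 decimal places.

Richardson extrapolation on the trapezoidal column (denominator 4−1=3):
T(1,1) = 86.187571 + (86.187571 − 96.669214)/3 = 82.693690
T(2,1) = 83.482242 + (83.482242 − 86.187571)/3 = 82.580466
T(2,2) = 82.580466 + (82.580466 − 82.693690)/15 = 82.572918

82.5729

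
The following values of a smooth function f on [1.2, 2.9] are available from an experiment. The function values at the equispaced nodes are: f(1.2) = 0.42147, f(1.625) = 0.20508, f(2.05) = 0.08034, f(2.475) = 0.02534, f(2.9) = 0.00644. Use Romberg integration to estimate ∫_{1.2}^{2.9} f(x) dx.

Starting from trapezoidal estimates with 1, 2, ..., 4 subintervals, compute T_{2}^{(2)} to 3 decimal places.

T_{0}^{(0)} (trapezoid, 1 panel, h=1.7000): 0.36372
T_{1}^{(0)} (trapezoid, 2 panels, h=0.8500): 0.25015
T_{2}^{(0)} (trapezoid, 4 panels, h=0.4250): 0.22300
T_{1}^{(1)} = 0.25015 + (0.25015 − 0.36372)/3 = 0.21229
T_{2}^{(1)} = 0.22300 + (0.22300 − 0.25015)/3 = 0.21395
T_{2}^{(2)} = 0.21395 + (0.21395 − 0.21229)/15 = 0.21406

0.214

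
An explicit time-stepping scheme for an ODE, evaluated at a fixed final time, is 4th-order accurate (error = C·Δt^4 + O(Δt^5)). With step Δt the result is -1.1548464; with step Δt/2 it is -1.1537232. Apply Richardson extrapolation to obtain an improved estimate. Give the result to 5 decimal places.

-1.15365

The leading error scales as Δt^4; refining by a factor of 2 reduces it by 2^4 = 16.
Extrapolated value = (16·A(Δt/2) − A(Δt)) / (16 − 1)
= (16·(-1.1537232) − (-1.1548464)) / 15
= -17.3047248 / 15 = -1.1536483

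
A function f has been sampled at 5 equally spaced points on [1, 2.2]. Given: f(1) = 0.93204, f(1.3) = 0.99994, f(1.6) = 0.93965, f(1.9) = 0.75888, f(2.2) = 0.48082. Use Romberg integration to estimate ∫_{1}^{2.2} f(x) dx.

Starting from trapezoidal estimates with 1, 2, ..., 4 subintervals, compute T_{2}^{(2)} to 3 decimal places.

T_{0}^{(0)} (trapezoid, 1 panel, h=1.2000): 0.84772
T_{1}^{(0)} (trapezoid, 2 panels, h=0.6000): 0.98765
T_{2}^{(0)} (trapezoid, 4 panels, h=0.3000): 1.02147
T_{1}^{(1)} = 0.98765 + (0.98765 − 0.84772)/3 = 1.03429
T_{2}^{(1)} = 1.02147 + (1.02147 − 0.98765)/3 = 1.03274
T_{2}^{(2)} = 1.03274 + (1.03274 − 1.03429)/15 = 1.03264

1.033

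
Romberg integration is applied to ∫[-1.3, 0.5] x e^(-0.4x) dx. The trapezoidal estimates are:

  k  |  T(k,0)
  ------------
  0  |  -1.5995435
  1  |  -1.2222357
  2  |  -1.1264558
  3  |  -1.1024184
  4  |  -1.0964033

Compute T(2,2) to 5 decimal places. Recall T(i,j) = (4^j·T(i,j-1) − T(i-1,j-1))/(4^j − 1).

-1.09440

Richardson extrapolation on the trapezoidal column (denominator 4−1=3):
T(1,1) = (4·(-1.2222357) − (-1.5995435)) / 3 = -1.0964664
T(2,1) = -1.1264558 + (-1.1264558 − (-1.2222357))/3 = -1.0945292
T(2,2) = -1.0945292 + (-1.0945292 − (-1.0964664))/15 = -1.0944001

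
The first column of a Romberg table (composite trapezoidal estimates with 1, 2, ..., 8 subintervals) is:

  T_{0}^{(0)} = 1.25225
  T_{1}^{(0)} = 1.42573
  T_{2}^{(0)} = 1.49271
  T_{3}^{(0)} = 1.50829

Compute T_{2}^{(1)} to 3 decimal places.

Richardson extrapolation on the trapezoidal column (denominator 4−1=3):
T_{2}^{(1)} = 1.49271 + (1.49271 − 1.42573)/3 = 1.51504

1.515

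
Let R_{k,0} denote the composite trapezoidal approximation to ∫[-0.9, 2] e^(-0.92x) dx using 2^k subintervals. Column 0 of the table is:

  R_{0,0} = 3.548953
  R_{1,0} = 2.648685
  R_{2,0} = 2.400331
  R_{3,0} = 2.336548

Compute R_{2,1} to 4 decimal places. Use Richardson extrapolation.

2.3175

Richardson extrapolation on the trapezoidal column (denominator 4−1=3):
R_{2,1} = (4·2.400331 − 2.648685) / 3 = 2.317546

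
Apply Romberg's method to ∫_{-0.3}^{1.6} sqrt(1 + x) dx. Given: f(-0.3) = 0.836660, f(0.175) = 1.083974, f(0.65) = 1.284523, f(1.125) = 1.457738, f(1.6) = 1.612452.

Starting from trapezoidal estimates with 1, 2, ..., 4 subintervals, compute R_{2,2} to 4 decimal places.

R_{0,0} (trapezoid, 1 panel, h=1.9000): 2.326656
R_{1,0} (trapezoid, 2 panels, h=0.9500): 2.383625
R_{2,0} (trapezoid, 4 panels, h=0.4750): 2.399126
R_{1,1} = 2.383625 + (2.383625 − 2.326656)/3 = 2.402615
R_{2,1} = 2.399126 + (2.399126 − 2.383625)/3 = 2.404293
R_{2,2} = 2.404293 + (2.404293 − 2.402615)/15 = 2.404405

2.4044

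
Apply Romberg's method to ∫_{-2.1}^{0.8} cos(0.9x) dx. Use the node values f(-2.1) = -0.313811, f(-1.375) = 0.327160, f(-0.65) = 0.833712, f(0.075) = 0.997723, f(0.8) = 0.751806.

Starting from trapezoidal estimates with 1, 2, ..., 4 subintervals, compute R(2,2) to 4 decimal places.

R(0,0) (trapezoid, 1 panel, h=2.9000): 0.635093
R(1,0) (trapezoid, 2 panels, h=1.4500): 1.526429
R(2,0) (trapezoid, 4 panels, h=0.7250): 1.723755
R(1,1) = 1.526429 + (1.526429 − 0.635093)/3 = 1.823541
R(2,1) = 1.723755 + (1.723755 − 1.526429)/3 = 1.789530
R(2,2) = 1.789530 + (1.789530 − 1.823541)/15 = 1.787263

1.7873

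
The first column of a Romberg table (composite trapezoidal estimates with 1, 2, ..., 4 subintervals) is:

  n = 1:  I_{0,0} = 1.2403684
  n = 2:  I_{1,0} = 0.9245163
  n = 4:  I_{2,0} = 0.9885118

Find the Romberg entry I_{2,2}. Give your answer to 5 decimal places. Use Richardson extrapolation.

1.02255

I_{1,1} = (4·0.9245163 − 1.2403684) / 3 = 0.8192323
I_{2,1} = 0.9885118 + (0.9885118 − 0.9245163)/3 = 1.0098436
I_{2,2} = (16·1.0098436 − 0.8192323) / 15 = 1.0225510
(Column j=1 coincides with Simpson's rule on the same nodes.)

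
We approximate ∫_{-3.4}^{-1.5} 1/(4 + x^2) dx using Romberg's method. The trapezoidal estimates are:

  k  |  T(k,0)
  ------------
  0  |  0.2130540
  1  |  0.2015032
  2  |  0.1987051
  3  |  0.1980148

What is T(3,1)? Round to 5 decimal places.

0.19778

T(3,1) = (4·0.1980148 − 0.1987051) / 3 = 0.1977847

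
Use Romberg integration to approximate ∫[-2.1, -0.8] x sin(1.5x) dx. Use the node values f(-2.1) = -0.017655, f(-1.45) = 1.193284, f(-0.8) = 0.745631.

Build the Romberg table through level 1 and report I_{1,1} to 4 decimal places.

I_{0,0} (trapezoid, 1 panel, h=1.3000): 0.473184
I_{1,0} (trapezoid, 2 panels, h=0.6500): 1.012227
I_{1,1} = 1.012227 + (1.012227 − 0.473184)/3 = 1.191908

1.1919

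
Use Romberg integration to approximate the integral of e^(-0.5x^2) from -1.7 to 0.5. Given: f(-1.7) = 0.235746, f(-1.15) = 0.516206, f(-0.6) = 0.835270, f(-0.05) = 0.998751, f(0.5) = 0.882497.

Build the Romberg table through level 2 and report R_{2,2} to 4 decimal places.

1.6214

R_{0,0} (trapezoid, 1 panel, h=2.2000): 1.230067
R_{1,0} (trapezoid, 2 panels, h=1.1000): 1.533831
R_{2,0} (trapezoid, 4 panels, h=0.5500): 1.600142
R_{1,1} = 1.533831 + (1.533831 − 1.230067)/3 = 1.635086
R_{2,1} = 1.600142 + (1.600142 − 1.533831)/3 = 1.622246
R_{2,2} = 1.622246 + (1.622246 − 1.635086)/15 = 1.621390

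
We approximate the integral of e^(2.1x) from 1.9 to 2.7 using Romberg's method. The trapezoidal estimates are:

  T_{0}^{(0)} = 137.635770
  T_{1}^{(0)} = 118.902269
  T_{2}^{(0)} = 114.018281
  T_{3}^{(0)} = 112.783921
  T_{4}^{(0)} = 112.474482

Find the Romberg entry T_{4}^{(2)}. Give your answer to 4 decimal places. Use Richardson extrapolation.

112.3713

T_{3}^{(1)} = 112.783921 + (112.783921 − 114.018281)/3 = 112.372468
T_{4}^{(1)} = (4·112.474482 − 112.783921) / 3 = 112.371336
T_{4}^{(2)} = 112.371336 + (112.371336 − 112.372468)/15 = 112.371261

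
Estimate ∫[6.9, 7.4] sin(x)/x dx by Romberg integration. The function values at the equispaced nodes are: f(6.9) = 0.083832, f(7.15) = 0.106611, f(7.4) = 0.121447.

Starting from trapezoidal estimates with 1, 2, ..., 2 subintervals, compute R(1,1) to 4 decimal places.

0.0526

R(0,0) (trapezoid, 1 panel, h=0.5000): 0.051320
R(1,0) (trapezoid, 2 panels, h=0.2500): 0.052313
R(1,1) = 0.052313 + (0.052313 − 0.051320)/3 = 0.052644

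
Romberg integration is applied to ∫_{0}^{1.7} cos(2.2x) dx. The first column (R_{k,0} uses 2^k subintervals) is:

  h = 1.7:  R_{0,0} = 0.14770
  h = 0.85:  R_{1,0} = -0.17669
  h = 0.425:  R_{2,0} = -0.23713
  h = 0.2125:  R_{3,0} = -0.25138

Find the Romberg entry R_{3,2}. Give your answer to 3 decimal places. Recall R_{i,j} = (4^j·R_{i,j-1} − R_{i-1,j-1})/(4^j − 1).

-0.256

Richardson extrapolation on the trapezoidal column (denominator 4−1=3):
R_{2,1} = (4·(-0.23713) − (-0.17669)) / 3 = -0.25728
R_{3,1} = -0.25138 + (-0.25138 − (-0.23713))/3 = -0.25613
R_{3,2} = (16·(-0.25613) − (-0.25728)) / 15 = -0.25605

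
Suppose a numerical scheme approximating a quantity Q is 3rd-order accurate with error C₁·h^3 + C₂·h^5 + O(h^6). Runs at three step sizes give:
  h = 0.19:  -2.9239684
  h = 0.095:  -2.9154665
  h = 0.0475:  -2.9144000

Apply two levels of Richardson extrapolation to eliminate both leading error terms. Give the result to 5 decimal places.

-2.91425

First eliminate the h^3 term (factor 2^3 = 8):
  B₁ = (8·(-2.9154665) − (-2.9239684))/7 = -2.9142519
  B₂ = (8·(-2.9144000) − (-2.9154665))/7 = -2.9142476
Then eliminate the h^5 term (factor 2^5 = 32):
  (32·(-2.9142476) − (-2.9142519))/31 = -2.9142475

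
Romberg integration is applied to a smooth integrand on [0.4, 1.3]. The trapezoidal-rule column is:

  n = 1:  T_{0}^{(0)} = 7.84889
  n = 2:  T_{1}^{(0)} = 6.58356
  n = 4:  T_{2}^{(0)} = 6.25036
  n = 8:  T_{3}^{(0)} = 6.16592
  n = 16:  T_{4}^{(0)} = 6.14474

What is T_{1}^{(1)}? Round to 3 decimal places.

6.162

T_{1}^{(1)} = 6.58356 + (6.58356 − 7.84889)/3 = 6.16178
(Column j=1 coincides with Simpson's rule on the same nodes.)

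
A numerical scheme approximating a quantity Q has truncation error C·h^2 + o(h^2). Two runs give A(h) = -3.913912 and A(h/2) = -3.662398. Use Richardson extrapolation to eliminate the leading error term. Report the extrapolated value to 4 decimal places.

The leading error scales as h^2; refining by a factor of 2 reduces it by 2^2 = 4.
Extrapolated value = (4·A(h/2) − A(h)) / (4 − 1)
= (4·(-3.662398) − (-3.913912)) / 3
= -10.735680 / 3 = -3.578560

-3.5786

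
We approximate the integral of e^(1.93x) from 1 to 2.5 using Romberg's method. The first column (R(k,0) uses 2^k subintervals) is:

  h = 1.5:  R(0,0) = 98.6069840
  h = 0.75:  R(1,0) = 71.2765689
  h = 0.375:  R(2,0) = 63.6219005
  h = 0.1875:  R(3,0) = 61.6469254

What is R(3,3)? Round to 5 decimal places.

60.98293

Richardson extrapolation on the trapezoidal column (denominator 4−1=3):
R(1,1) = (4·71.2765689 − 98.6069840) / 3 = 62.1664305
R(2,1) = 63.6219005 + (63.6219005 − 71.2765689)/3 = 61.0703444
R(3,1) = 61.6469254 + (61.6469254 − 63.6219005)/3 = 60.9886004
R(2,2) = (16·61.0703444 − 62.1664305) / 15 = 60.9972720
R(3,2) = (16·60.9886004 − 61.0703444) / 15 = 60.9831508
R(3,3) = 60.9831508 + (60.9831508 − 60.9972720)/63 = 60.9829267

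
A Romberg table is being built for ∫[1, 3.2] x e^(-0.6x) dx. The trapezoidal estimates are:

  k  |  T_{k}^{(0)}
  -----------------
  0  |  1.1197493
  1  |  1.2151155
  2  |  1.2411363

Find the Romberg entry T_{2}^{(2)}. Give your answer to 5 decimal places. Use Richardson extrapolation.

Richardson extrapolation on the trapezoidal column (denominator 4−1=3):
T_{1}^{(1)} = 1.2151155 + (1.2151155 − 1.1197493)/3 = 1.2469042
T_{2}^{(1)} = (4·1.2411363 − 1.2151155) / 3 = 1.2498099
T_{2}^{(2)} = 1.2498099 + (1.2498099 − 1.2469042)/15 = 1.2500036

1.25000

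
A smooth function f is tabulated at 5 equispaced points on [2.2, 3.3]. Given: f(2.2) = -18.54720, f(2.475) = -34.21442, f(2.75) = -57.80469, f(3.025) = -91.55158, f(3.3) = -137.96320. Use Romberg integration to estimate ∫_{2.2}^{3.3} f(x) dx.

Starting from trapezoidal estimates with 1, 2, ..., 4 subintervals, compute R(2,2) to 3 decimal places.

R(0,0) (trapezoid, 1 panel, h=1.1000): -86.08072
R(1,0) (trapezoid, 2 panels, h=0.5500): -74.83294
R(2,0) (trapezoid, 4 panels, h=0.2750): -72.00212
R(1,1) = -74.83294 + (-74.83294 − (-86.08072))/3 = -71.08368
R(2,1) = -72.00212 + (-72.00212 − (-74.83294))/3 = -71.05851
R(2,2) = -71.05851 + (-71.05851 − (-71.08368))/15 = -71.05683

-71.057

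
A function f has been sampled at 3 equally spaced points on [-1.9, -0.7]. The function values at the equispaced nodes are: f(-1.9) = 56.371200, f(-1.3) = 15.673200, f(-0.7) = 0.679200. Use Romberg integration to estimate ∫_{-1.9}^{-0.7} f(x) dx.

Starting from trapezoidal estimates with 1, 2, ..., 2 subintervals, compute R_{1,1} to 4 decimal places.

23.9486

R_{0,0} (trapezoid, 1 panel, h=1.2000): 34.230240
R_{1,0} (trapezoid, 2 panels, h=0.6000): 26.519040
R_{1,1} = 26.519040 + (26.519040 − 34.230240)/3 = 23.948640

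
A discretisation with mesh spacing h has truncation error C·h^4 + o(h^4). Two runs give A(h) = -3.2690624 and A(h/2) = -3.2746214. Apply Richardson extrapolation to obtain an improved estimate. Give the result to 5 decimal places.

Extrapolated value = (16·A(h/2) − A(h)) / (16 − 1)
= (16·(-3.2746214) − (-3.2690624)) / 15
= -49.1248800 / 15 = -3.2749920

-3.27499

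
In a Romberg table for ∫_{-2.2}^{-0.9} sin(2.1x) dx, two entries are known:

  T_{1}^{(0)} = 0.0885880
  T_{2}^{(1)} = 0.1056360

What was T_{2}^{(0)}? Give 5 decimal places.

0.10137

From T_{2}^{(1)} = (4·T_{2}^{(0)} − T_{1}^{(0)})/3, solve for T_{2}^{(0)}:
4·T_{2}^{(0)} = 3·0.1056360 + 0.0885880 = 0.4054960
T_{2}^{(0)} = 0.1013740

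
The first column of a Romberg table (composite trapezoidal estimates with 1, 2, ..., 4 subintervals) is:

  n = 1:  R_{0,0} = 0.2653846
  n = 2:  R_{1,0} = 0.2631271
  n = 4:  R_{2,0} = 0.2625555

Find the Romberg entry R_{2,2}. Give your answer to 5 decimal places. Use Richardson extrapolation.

0.26236

R_{1,1} = (4·0.2631271 − 0.2653846) / 3 = 0.2623746
R_{2,1} = 0.2625555 + (0.2625555 − 0.2631271)/3 = 0.2623650
R_{2,2} = (16·0.2623650 − 0.2623746) / 15 = 0.2623644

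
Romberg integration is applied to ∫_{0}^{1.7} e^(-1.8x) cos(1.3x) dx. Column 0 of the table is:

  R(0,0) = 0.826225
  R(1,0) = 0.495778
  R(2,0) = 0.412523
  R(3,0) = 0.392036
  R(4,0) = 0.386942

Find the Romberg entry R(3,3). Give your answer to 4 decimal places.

R(1,1) = (4·0.495778 − 0.826225) / 3 = 0.385629
R(2,1) = 0.412523 + (0.412523 − 0.495778)/3 = 0.384771
R(3,1) = (4·0.392036 − 0.412523) / 3 = 0.385207
R(2,2) = (16·0.384771 − 0.385629) / 15 = 0.384714
R(3,2) = 0.385207 + (0.385207 − 0.384771)/15 = 0.385236
R(3,3) = 0.385236 + (0.385236 − 0.384714)/63 = 0.385244

0.3852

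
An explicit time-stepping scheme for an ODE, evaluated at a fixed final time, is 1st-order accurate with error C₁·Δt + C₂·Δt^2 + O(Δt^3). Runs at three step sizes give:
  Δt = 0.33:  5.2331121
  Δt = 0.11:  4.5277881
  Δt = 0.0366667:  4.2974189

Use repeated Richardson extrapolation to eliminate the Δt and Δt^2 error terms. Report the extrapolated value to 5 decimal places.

First eliminate the Δt term (factor 3^1 = 3):
  B₁ = (3·4.5277881 − 5.2331121)/2 = 4.1751261
  B₂ = (3·4.2974189 − 4.5277881)/2 = 4.1822343
Then eliminate the Δt^2 term (factor 3^2 = 9):
  (9·4.1822343 − 4.1751261)/8 = 4.1831228

4.18312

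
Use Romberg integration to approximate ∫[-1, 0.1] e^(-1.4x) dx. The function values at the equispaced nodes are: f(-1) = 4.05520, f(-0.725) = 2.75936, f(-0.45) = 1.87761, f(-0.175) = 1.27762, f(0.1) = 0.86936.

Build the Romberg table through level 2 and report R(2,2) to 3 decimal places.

2.276

R(0,0) (trapezoid, 1 panel, h=1.1000): 2.70851
R(1,0) (trapezoid, 2 panels, h=0.5500): 2.38694
R(2,0) (trapezoid, 4 panels, h=0.2750): 2.30364
R(1,1) = 2.38694 + (2.38694 − 2.70851)/3 = 2.27975
R(2,1) = 2.30364 + (2.30364 − 2.38694)/3 = 2.27587
R(2,2) = 2.27587 + (2.27587 − 2.27975)/15 = 2.27561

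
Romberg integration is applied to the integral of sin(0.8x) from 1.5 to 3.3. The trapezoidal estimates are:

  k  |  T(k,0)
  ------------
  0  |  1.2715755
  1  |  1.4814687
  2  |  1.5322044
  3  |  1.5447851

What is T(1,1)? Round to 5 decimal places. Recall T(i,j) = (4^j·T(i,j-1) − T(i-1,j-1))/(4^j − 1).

1.55143

T(1,1) = 1.4814687 + (1.4814687 − 1.2715755)/3 = 1.5514331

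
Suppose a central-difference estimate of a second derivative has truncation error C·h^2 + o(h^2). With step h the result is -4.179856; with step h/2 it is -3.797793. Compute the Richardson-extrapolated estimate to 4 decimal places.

The leading error scales as h^2; refining by a factor of 2 reduces it by 2^2 = 4.
Extrapolated value = (4·A(h/2) − A(h)) / (4 − 1)
= (4·(-3.797793) − (-4.179856)) / 3
= -11.011316 / 3 = -3.670439

-3.6704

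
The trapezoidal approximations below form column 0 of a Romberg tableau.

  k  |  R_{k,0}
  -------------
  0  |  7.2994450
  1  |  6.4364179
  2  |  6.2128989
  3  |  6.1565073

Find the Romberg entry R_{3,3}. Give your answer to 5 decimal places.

6.13766

R_{1,1} = 6.4364179 + (6.4364179 − 7.2994450)/3 = 6.1487422
R_{2,1} = 6.2128989 + (6.2128989 − 6.4364179)/3 = 6.1383926
R_{3,1} = (4·6.1565073 − 6.2128989) / 3 = 6.1377101
R_{2,2} = 6.1383926 + (6.1383926 − 6.1487422)/15 = 6.1377026
R_{3,2} = (16·6.1377101 − 6.1383926) / 15 = 6.1376646
R_{3,3} = (64·6.1376646 − 6.1377026) / 63 = 6.1376640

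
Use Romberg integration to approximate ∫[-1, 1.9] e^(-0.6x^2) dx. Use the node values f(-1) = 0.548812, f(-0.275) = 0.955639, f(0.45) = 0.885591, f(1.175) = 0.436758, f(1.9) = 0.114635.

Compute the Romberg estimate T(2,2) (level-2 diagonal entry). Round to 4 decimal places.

T(0,0) (trapezoid, 1 panel, h=2.9000): 0.961998
T(1,0) (trapezoid, 2 panels, h=1.4500): 1.765106
T(2,0) (trapezoid, 4 panels, h=0.7250): 1.892041
T(1,1) = 1.765106 + (1.765106 − 0.961998)/3 = 2.032809
T(2,1) = 1.892041 + (1.892041 − 1.765106)/3 = 1.934353
T(2,2) = 1.934353 + (1.934353 − 2.032809)/15 = 1.927789

1.9278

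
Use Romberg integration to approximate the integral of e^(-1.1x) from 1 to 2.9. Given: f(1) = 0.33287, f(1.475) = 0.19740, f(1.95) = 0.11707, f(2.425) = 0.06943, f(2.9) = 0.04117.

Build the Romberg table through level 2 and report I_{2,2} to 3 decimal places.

0.265

I_{0,0} (trapezoid, 1 panel, h=1.9000): 0.35534
I_{1,0} (trapezoid, 2 panels, h=0.9500): 0.28889
I_{2,0} (trapezoid, 4 panels, h=0.4750): 0.27119
I_{1,1} = 0.28889 + (0.28889 − 0.35534)/3 = 0.26674
I_{2,1} = 0.27119 + (0.27119 − 0.28889)/3 = 0.26529
I_{2,2} = 0.26529 + (0.26529 − 0.26674)/15 = 0.26519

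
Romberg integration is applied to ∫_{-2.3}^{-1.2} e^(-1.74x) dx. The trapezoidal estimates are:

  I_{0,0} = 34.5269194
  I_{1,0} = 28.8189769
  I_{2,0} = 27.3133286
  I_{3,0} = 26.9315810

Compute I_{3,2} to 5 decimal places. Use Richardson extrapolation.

Richardson extrapolation on the trapezoidal column (denominator 4−1=3):
I_{2,1} = 27.3133286 + (27.3133286 − 28.8189769)/3 = 26.8114458
I_{3,1} = 26.9315810 + (26.9315810 − 27.3133286)/3 = 26.8043318
I_{3,2} = 26.8043318 + (26.8043318 − 26.8114458)/15 = 26.8038575
(Column j=1 coincides with Simpson's rule on the same nodes.)

26.80386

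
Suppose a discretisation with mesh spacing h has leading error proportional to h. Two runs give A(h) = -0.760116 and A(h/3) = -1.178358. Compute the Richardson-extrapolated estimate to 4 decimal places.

The leading error scales as h; refining by a factor of 3 reduces it by 3^1 = 3.
Extrapolated value = (3·A(h/3) − A(h)) / (3 − 1)
= (3·(-1.178358) − (-0.760116)) / 2
= -2.774958 / 2 = -1.387479

-1.3875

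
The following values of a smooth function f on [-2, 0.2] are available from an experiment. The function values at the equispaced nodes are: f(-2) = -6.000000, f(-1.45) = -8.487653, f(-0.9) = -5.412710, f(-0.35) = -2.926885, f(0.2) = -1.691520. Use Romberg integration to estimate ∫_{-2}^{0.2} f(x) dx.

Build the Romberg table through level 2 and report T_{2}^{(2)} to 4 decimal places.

-11.8325

T_{0}^{(0)} (trapezoid, 1 panel, h=2.2000): -8.460672
T_{1}^{(0)} (trapezoid, 2 panels, h=1.1000): -10.184317
T_{2}^{(0)} (trapezoid, 4 panels, h=0.5500): -11.370154
T_{1}^{(1)} = -10.184317 + (-10.184317 − (-8.460672))/3 = -10.758865
T_{2}^{(1)} = -11.370154 + (-11.370154 − (-10.184317))/3 = -11.765433
T_{2}^{(2)} = -11.765433 + (-11.765433 − (-10.758865))/15 = -11.832538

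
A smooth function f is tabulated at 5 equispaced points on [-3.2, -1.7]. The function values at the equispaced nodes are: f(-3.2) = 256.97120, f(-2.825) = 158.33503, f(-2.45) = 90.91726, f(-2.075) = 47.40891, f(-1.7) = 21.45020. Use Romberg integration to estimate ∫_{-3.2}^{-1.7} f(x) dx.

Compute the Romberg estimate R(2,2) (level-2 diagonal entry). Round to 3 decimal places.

R(0,0) (trapezoid, 1 panel, h=1.5000): 208.81605
R(1,0) (trapezoid, 2 panels, h=0.7500): 172.59597
R(2,0) (trapezoid, 4 panels, h=0.3750): 163.45196
R(1,1) = 172.59597 + (172.59597 − 208.81605)/3 = 160.52261
R(2,1) = 163.45196 + (163.45196 − 172.59597)/3 = 160.40396
R(2,2) = 160.40396 + (160.40396 − 160.52261)/15 = 160.39605

160.396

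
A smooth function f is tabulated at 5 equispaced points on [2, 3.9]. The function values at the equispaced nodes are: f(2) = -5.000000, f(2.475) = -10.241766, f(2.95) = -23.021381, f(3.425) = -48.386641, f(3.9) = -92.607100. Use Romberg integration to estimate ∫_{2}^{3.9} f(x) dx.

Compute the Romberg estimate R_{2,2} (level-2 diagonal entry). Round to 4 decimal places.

-59.8630

R_{0,0} (trapezoid, 1 panel, h=1.9000): -92.726745
R_{1,0} (trapezoid, 2 panels, h=0.9500): -68.233684
R_{2,0} (trapezoid, 4 panels, h=0.4750): -61.965336
R_{1,1} = -68.233684 + (-68.233684 − (-92.726745))/3 = -60.069330
R_{2,1} = -61.965336 + (-61.965336 − (-68.233684))/3 = -59.875887
R_{2,2} = -59.875887 + (-59.875887 − (-60.069330))/15 = -59.862991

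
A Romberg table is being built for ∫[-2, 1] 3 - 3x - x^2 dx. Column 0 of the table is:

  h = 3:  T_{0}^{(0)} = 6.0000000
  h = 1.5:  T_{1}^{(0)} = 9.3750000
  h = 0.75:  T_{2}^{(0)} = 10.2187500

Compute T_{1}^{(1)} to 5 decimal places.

Richardson extrapolation on the trapezoidal column (denominator 4−1=3):
T_{1}^{(1)} = (4·9.3750000 − 6.0000000) / 3 = 10.5000000

10.50000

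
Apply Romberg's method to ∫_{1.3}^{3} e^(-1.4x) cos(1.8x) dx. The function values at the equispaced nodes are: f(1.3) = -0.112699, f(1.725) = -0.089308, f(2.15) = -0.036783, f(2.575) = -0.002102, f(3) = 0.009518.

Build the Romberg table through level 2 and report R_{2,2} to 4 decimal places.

R_{0,0} (trapezoid, 1 panel, h=1.7000): -0.087704
R_{1,0} (trapezoid, 2 panels, h=0.8500): -0.075117
R_{2,0} (trapezoid, 4 panels, h=0.4250): -0.076408
R_{1,1} = -0.075117 + (-0.075117 − (-0.087704))/3 = -0.070921
R_{2,1} = -0.076408 + (-0.076408 − (-0.075117))/3 = -0.076838
R_{2,2} = -0.076838 + (-0.076838 − (-0.070921))/15 = -0.077232

-0.0772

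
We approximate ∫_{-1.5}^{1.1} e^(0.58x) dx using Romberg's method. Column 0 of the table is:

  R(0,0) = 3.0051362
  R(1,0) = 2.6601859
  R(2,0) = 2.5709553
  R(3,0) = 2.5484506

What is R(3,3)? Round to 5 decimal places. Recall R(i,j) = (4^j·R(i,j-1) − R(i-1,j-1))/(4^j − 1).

R(1,1) = (4·2.6601859 − 3.0051362) / 3 = 2.5452025
R(2,1) = (4·2.5709553 − 2.6601859) / 3 = 2.5412118
R(3,1) = 2.5484506 + (2.5484506 − 2.5709553)/3 = 2.5409490
R(2,2) = (16·2.5412118 − 2.5452025) / 15 = 2.5409458
R(3,2) = (16·2.5409490 − 2.5412118) / 15 = 2.5409315
R(3,3) = 2.5409315 + (2.5409315 − 2.5409458)/63 = 2.5409313

2.54093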